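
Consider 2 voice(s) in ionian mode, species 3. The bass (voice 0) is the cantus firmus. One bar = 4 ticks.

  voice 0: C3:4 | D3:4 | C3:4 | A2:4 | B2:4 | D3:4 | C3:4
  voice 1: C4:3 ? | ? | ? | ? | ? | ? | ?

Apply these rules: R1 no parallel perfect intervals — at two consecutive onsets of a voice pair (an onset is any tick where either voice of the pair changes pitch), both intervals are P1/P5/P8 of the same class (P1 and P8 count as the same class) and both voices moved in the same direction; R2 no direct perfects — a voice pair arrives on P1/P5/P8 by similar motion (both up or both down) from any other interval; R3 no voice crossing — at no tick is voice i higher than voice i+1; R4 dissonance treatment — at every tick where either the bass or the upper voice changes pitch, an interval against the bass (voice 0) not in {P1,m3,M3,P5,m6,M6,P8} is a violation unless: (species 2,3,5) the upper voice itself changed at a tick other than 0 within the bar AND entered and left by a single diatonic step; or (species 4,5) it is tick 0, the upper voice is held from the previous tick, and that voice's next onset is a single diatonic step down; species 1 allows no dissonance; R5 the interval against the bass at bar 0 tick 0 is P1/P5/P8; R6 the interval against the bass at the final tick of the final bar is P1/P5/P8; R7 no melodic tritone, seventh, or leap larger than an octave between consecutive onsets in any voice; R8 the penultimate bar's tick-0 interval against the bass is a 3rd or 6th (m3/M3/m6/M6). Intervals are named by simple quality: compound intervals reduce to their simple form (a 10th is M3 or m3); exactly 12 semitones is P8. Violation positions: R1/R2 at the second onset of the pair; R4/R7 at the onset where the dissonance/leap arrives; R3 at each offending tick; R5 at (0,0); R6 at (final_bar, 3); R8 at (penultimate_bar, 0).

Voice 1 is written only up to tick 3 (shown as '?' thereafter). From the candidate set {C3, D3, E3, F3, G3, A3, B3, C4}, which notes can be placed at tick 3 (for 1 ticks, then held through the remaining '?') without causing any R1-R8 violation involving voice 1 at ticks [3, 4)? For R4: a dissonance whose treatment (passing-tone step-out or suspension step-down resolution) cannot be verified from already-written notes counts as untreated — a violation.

C3: legal
D3: violates R4,R7
E3: legal
F3: violates R4
G3: legal
A3: legal
B3: violates R4
C4: legal

{A3, C3, C4, E3, G3}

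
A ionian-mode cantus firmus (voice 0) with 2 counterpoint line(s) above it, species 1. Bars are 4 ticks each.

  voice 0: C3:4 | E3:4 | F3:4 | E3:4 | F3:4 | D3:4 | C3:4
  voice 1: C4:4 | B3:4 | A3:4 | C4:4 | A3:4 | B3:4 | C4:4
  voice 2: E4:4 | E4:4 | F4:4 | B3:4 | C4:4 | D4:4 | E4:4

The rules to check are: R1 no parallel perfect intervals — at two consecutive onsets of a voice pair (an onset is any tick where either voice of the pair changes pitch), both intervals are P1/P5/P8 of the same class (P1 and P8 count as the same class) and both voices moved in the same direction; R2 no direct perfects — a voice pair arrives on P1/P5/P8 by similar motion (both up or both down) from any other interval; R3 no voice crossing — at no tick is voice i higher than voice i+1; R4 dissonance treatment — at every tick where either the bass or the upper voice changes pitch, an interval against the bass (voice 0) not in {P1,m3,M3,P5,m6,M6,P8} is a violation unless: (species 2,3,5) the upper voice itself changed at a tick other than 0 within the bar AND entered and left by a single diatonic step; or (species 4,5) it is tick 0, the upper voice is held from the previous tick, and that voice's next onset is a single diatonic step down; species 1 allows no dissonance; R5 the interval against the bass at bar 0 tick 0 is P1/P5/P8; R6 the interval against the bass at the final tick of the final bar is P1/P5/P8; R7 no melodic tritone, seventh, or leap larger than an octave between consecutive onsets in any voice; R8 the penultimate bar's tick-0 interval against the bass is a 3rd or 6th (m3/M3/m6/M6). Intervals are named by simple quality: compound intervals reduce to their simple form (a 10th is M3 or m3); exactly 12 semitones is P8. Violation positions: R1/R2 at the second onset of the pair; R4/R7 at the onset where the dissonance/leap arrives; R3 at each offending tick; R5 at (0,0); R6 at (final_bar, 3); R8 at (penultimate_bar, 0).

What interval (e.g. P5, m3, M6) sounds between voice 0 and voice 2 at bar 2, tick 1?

voice 0=F3 voice 2=F4 -> P8

P8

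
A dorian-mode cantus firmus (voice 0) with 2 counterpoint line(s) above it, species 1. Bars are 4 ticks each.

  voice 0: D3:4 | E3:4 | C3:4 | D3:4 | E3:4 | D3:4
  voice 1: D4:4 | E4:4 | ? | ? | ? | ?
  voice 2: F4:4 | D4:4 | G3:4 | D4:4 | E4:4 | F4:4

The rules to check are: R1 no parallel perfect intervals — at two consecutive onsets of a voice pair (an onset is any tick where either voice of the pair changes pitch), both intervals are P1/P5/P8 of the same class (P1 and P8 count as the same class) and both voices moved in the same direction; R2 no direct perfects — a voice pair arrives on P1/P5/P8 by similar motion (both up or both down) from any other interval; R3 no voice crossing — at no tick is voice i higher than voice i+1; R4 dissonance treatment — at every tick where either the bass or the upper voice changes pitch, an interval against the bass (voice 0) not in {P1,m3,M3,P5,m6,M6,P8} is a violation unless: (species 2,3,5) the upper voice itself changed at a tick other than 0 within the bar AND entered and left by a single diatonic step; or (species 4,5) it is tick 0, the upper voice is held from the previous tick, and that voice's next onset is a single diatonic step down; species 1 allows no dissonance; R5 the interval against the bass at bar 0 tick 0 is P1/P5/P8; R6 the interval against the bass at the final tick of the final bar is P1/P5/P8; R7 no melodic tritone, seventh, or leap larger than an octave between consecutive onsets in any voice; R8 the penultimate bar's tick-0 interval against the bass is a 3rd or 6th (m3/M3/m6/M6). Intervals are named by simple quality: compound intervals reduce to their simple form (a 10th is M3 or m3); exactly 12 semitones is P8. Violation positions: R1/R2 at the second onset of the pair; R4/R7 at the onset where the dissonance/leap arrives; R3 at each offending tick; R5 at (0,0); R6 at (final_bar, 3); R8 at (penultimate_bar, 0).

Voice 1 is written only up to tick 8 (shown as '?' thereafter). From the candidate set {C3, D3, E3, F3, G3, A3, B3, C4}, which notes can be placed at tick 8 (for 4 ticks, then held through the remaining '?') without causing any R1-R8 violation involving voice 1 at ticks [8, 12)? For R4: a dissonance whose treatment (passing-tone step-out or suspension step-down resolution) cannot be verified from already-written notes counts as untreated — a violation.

{E3}

C3: violates R1,R2,R7
D3: violates R4,R7
E3: legal
F3: violates R4,R7
G3: violates R2
A3: violates R3
B3: violates R3,R4
C4: violates R1,R3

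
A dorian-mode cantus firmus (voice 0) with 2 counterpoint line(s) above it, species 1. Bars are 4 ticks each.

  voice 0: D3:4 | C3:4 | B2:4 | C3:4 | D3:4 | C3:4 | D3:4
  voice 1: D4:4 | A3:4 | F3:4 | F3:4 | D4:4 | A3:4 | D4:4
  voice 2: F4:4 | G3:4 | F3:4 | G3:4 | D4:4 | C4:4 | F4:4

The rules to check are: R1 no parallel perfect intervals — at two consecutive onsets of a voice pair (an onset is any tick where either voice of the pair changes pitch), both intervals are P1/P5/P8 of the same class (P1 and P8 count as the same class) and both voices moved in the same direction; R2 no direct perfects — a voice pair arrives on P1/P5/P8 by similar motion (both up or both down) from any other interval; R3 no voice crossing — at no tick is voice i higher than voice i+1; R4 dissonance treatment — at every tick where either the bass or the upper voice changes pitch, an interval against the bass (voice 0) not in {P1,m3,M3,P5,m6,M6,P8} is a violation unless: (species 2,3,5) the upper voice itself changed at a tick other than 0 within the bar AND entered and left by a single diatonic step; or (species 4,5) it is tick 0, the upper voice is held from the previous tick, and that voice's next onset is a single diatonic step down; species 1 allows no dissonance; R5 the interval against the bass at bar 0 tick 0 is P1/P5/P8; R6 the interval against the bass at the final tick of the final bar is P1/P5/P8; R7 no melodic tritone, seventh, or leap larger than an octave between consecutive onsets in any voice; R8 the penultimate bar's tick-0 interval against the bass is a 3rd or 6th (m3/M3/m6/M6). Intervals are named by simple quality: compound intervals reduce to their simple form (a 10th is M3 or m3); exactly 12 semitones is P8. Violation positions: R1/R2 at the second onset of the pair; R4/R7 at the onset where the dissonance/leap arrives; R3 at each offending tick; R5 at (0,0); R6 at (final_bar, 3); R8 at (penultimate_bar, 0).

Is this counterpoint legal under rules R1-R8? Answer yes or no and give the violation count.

No (19 violations)

bar 0: v0=D3 v1=D4 v2=F4 (m3)
bar 1: v0=C3 v1=A3 v2=G3 (P5)
bar 2: v0=B2 v1=F3 v2=F3 (TT)
bar 3: v0=C3 v1=F3 v2=G3 (P5)
bar 4: v0=D3 v1=D4 v2=D4 (P8)
bar 5: v0=C3 v1=A3 v2=C4 (P8)
bar 6: v0=D3 v1=D4 v2=F4 (m3)
  R5 @ bar0.0: opens on m3
  R2 @ bar1.0: D3/F4 m3 -> C3/G3 P5 similar
  R3 @ bar1.0: A3 above G3
  R7 @ bar1.0: F4->G3 leap 10st
  R3 @ bar1.1: A3 above G3
  R3 @ bar1.2: A3 above G3
  R3 @ bar1.3: A3 above G3
  R2 @ bar2.0: A3/G3 M2 -> F3/F3 P1 similar
  R4 @ bar2.0: B2/F3 TT untreated
  R4 @ bar2.0: B2/F3 TT untreated
  R2 @ bar3.0: B2/F3 TT -> C3/G3 P5 similar
  R4 @ bar3.0: C3/F3 P4 untreated
  R2 @ bar4.0: C3/F3 P4 -> D3/D4 P8 similar
  R2 @ bar4.0: C3/G3 P5 -> D3/D4 P8 similar
  R2 @ bar4.0: F3/G3 M2 -> D4/D4 P1 similar
  R1 @ bar5.0: D3/D4 P8 -> C3/C4 P8 similar
  R8 @ bar5.0: penult P8 not 3rd/6th
  R2 @ bar6.0: C3/A3 M6 -> D3/D4 P8 similar
  R6 @ bar6.3: closes on m3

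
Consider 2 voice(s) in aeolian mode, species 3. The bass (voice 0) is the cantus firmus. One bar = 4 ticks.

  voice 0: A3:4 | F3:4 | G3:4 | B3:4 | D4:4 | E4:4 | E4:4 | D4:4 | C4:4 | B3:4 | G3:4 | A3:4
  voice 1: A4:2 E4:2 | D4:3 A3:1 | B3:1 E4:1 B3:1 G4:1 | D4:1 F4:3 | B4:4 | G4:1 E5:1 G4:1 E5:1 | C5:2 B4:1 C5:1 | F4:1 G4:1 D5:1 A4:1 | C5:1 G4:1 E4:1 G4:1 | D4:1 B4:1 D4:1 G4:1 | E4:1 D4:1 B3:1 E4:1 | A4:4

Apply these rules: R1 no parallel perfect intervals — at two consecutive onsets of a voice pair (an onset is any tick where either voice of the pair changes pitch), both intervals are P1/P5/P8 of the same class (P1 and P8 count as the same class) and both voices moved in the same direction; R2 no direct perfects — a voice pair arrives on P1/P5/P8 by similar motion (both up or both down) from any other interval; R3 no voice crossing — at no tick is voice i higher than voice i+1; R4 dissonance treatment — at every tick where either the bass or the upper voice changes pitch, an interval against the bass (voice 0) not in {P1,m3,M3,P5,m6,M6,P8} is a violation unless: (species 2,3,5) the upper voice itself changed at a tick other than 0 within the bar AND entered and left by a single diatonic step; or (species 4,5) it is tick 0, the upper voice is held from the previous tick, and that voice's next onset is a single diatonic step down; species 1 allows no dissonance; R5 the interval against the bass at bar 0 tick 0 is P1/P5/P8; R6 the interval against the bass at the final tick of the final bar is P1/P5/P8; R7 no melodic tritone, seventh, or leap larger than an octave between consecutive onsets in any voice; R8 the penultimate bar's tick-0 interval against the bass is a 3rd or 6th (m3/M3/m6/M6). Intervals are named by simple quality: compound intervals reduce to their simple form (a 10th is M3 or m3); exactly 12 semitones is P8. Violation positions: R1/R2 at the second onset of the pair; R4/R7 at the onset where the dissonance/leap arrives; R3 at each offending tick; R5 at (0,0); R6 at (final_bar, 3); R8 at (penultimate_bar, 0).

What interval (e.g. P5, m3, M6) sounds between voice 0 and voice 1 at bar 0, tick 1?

P8

voice 0=A3 voice 1=A4 -> P8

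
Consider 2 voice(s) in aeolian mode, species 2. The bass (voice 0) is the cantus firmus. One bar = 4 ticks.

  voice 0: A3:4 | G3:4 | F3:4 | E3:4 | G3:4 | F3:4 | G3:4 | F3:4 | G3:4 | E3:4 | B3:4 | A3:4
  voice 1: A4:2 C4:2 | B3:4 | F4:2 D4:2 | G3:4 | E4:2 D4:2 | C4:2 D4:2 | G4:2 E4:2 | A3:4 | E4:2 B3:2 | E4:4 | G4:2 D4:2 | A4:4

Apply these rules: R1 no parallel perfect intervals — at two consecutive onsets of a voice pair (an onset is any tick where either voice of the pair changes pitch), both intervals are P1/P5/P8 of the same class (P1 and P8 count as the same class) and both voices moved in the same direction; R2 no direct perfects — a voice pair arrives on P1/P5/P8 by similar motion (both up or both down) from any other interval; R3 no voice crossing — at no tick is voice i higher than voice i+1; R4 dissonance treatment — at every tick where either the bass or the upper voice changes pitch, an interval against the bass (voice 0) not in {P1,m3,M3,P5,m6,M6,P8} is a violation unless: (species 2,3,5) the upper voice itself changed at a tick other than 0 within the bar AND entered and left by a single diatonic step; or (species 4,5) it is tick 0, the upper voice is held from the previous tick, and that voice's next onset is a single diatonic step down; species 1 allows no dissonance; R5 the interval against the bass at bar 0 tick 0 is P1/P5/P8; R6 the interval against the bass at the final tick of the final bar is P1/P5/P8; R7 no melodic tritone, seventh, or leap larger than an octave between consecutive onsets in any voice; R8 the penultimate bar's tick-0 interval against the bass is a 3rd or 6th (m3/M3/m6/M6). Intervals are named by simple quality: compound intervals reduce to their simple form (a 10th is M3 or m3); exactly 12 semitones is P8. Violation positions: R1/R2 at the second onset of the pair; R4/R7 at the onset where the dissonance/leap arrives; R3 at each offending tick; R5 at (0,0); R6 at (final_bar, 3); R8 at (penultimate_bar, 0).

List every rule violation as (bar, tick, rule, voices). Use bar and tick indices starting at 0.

(2, 0, R7, (1,))
(5, 0, R1, (0, 1))
(6, 0, R2, (0, 1))

bar 0: v0=A3 v1=A4 downbeat P8
bar 1: v0=G3 v1=B3 downbeat M3
bar 2: v0=F3 v1=F4 downbeat P8
bar 3: v0=E3 v1=G3 downbeat m3
bar 4: v0=G3 v1=E4 downbeat M6
bar 5: v0=F3 v1=C4 downbeat P5
bar 6: v0=G3 v1=G4 downbeat P8
bar 7: v0=F3 v1=A3 downbeat M3
bar 8: v0=G3 v1=E4 downbeat M6
bar 9: v0=E3 v1=E4 downbeat P8
bar 10: v0=B3 v1=G4 downbeat m6
bar 11: v0=A3 v1=A4 downbeat P8
  -> R7 @ bar 2 tick 0 v(1,): B3->F4 leap 6st
  -> R1 @ bar 5 tick 0 v(0, 1): G3/D4 P5 -> F3/C4 P5 similar
  -> R2 @ bar 6 tick 0 v(0, 1): F3/D4 M6 -> G3/G4 P8 similar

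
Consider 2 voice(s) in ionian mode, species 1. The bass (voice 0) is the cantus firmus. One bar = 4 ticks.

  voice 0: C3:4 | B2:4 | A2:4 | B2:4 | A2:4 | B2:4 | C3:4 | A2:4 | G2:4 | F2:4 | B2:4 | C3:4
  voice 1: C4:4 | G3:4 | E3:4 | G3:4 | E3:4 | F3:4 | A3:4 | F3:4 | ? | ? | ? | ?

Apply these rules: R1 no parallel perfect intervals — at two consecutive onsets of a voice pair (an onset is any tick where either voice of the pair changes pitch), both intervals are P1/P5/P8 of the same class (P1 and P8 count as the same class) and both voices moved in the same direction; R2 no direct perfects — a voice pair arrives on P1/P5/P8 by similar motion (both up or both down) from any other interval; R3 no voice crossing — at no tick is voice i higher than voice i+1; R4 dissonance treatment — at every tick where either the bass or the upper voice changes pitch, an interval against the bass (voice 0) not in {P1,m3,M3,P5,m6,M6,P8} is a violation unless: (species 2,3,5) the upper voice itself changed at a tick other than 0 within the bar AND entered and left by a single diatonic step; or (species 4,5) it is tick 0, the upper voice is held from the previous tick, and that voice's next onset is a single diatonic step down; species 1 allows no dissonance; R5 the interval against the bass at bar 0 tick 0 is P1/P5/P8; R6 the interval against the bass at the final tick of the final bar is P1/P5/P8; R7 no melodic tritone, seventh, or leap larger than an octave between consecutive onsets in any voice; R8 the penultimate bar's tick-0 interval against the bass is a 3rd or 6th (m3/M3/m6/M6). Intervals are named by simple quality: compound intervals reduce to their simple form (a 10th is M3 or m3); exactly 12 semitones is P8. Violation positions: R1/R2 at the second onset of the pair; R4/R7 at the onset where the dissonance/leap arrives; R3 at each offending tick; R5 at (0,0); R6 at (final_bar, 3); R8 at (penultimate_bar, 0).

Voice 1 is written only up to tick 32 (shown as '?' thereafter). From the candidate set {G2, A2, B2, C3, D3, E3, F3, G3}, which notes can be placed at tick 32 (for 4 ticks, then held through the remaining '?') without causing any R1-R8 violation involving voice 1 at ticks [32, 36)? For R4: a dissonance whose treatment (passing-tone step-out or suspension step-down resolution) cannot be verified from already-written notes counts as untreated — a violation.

G2: violates R2,R7
A2: violates R4
B2: violates R7
C3: violates R4
D3: violates R2
E3: legal
F3: violates R4
G3: legal

{E3, G3}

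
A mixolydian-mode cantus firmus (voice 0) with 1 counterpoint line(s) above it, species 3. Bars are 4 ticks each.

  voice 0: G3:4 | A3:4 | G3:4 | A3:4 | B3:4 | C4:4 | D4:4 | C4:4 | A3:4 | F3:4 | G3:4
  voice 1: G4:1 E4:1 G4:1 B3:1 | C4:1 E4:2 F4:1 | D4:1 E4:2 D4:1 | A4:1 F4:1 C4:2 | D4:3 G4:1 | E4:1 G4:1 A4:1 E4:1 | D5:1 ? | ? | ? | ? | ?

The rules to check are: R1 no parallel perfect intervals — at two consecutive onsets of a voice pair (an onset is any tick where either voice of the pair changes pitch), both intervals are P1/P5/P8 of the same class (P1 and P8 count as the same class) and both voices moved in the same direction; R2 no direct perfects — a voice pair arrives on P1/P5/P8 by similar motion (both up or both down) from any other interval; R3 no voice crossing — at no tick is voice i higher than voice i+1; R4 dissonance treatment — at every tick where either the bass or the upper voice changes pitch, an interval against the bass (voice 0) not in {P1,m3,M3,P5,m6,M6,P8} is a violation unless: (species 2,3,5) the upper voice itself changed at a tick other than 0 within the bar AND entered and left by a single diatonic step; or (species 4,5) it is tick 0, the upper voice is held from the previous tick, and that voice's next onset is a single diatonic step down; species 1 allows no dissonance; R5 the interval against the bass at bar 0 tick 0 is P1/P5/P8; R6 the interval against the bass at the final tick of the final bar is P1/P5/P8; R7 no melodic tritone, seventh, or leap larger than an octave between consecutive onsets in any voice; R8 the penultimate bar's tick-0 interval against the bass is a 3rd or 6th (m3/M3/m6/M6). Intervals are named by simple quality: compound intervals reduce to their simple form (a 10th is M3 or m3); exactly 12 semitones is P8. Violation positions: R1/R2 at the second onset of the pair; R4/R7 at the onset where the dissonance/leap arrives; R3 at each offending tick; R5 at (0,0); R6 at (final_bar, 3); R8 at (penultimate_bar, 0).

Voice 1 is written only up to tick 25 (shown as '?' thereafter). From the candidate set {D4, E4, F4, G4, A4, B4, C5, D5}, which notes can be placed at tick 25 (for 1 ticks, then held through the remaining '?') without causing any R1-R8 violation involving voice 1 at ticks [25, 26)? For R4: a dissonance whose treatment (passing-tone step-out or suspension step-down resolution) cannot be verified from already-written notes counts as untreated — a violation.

D4: legal
E4: violates R4,R7
F4: legal
G4: violates R4
A4: legal
B4: legal
C5: violates R4
D5: legal

{A4, B4, D4, D5, F4}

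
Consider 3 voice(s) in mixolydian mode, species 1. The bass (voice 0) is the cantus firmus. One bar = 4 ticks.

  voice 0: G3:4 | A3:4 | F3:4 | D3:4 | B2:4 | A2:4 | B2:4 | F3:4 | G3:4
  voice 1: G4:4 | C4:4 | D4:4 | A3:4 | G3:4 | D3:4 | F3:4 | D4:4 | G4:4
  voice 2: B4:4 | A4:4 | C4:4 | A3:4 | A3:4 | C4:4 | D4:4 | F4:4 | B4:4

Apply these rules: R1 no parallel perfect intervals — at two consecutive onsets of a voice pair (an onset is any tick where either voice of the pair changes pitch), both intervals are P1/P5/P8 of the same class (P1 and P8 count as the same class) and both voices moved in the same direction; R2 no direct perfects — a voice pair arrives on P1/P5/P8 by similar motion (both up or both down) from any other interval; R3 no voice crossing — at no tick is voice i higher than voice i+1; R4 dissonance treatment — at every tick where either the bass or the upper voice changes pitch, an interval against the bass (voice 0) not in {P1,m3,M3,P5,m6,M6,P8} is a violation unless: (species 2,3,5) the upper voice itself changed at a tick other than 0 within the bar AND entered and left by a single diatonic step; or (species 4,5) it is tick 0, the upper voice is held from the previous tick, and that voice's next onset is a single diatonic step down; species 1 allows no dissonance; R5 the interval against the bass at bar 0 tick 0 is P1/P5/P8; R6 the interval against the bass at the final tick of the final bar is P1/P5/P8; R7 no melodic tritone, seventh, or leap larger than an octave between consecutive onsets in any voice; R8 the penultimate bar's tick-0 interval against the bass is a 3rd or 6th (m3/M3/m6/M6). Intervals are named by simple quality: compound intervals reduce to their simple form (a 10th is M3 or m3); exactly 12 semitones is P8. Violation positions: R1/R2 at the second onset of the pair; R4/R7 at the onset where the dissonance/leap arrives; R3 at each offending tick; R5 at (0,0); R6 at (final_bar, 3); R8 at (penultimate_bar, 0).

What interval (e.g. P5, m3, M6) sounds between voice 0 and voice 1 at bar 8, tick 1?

voice 0=G3 voice 1=G4 -> P8

P8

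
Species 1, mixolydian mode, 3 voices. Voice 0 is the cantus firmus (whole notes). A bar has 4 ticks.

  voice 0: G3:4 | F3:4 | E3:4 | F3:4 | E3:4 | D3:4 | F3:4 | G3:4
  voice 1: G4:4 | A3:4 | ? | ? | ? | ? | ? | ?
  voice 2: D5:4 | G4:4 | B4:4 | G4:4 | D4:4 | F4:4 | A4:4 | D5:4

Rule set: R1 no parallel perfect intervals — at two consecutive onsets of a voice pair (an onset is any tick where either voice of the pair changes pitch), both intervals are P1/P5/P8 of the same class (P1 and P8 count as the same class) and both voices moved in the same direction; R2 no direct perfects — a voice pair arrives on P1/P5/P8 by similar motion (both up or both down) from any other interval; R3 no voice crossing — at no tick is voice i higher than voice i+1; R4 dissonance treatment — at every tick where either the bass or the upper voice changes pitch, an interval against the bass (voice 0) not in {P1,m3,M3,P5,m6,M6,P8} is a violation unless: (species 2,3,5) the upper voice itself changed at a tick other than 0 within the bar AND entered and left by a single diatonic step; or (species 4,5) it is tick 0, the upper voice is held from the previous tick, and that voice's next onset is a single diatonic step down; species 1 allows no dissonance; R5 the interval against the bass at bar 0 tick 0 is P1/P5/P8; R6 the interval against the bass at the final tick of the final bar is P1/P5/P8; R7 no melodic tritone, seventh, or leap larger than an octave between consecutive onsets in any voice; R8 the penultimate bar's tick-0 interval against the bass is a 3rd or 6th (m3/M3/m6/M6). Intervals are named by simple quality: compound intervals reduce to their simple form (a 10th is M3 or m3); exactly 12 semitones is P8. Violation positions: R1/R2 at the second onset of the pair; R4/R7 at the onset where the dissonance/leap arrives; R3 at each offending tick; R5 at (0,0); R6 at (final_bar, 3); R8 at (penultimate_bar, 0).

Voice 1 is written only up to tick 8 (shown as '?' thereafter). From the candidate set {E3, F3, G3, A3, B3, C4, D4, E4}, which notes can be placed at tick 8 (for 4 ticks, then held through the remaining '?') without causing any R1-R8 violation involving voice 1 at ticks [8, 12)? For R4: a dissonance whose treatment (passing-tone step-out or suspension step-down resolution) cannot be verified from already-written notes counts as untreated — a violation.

E3: violates R2
F3: violates R4
G3: legal
A3: violates R4
B3: violates R2
C4: legal
D4: violates R4
E4: violates R2

{C4, G3}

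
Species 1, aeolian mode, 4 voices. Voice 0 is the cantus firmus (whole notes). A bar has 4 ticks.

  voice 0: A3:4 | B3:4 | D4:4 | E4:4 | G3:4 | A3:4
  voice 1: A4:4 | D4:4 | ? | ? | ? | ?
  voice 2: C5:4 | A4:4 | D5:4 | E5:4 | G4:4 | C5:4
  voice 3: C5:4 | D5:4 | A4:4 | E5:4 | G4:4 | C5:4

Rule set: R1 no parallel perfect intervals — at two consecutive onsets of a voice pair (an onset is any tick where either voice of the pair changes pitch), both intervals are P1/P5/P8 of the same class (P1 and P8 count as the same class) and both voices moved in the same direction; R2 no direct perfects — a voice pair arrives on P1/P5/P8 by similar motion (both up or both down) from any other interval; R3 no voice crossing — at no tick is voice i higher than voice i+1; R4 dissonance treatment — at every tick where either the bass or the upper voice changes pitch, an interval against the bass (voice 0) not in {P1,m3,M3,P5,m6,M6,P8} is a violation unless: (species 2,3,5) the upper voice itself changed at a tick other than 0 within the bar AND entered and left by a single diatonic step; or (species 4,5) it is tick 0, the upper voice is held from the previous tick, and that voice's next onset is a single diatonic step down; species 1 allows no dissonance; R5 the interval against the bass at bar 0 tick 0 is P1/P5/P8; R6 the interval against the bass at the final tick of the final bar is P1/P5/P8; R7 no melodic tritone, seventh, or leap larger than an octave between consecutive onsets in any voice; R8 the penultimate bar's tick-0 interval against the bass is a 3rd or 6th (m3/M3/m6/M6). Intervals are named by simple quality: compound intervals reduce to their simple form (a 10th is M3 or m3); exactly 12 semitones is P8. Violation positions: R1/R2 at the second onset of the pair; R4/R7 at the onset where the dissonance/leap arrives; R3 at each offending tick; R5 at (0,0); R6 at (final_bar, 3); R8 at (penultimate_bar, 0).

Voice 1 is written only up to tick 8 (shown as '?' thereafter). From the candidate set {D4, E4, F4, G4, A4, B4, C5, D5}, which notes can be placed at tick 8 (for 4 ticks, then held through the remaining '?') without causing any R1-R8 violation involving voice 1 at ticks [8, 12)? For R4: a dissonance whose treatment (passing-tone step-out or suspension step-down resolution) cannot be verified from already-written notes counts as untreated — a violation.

{B4, D4, F4}

D4: legal
E4: violates R4
F4: legal
G4: violates R1,R4
A4: violates R2
B4: legal
C5: violates R4,R7
D5: violates R2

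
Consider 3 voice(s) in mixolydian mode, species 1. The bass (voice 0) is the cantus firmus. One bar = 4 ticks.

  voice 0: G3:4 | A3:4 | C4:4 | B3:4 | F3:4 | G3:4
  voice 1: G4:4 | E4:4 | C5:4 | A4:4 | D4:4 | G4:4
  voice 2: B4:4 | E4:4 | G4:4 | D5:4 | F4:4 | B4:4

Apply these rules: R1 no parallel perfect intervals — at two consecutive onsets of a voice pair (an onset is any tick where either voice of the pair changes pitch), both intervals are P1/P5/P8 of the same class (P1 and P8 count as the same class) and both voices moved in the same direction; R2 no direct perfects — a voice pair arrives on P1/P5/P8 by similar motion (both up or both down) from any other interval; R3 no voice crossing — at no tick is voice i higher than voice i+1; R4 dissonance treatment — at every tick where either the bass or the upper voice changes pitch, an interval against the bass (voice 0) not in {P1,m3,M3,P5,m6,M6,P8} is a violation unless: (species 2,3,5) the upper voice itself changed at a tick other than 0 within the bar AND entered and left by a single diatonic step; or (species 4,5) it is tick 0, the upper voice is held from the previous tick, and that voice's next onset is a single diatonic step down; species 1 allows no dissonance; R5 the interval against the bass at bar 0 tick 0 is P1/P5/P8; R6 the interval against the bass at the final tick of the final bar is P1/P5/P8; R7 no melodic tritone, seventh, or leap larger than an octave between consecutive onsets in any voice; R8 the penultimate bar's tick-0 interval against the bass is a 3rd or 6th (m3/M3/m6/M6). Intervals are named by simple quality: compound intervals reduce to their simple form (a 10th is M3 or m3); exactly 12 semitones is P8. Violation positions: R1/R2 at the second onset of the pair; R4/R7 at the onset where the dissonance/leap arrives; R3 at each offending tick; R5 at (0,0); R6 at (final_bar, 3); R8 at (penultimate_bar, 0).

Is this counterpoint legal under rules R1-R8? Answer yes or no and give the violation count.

bar 0: v0=G3 v1=G4 v2=B4 (M3)
bar 1: v0=A3 v1=E4 v2=E4 (P5)
bar 2: v0=C4 v1=C5 v2=G4 (P5)
bar 3: v0=B3 v1=A4 v2=D5 (m3)
bar 4: v0=F3 v1=D4 v2=F4 (P8)
bar 5: v0=G3 v1=G4 v2=B4 (M3)
  R5 @ bar0.0: opens on M3
  R2 @ bar1.0: G4/B4 M3 -> E4/E4 P1 similar
  R1 @ bar2.0: A3/E4 P5 -> C4/G4 P5 similar
  R2 @ bar2.0: A3/E4 P5 -> C4/C5 P8 similar
  R3 @ bar2.0: C5 above G4
  R3 @ bar2.1: C5 above G4
  R3 @ bar2.2: C5 above G4
  R3 @ bar2.3: C5 above G4
  R4 @ bar3.0: B3/A4 m7 untreated
  R2 @ bar4.0: B3/D5 m3 -> F3/F4 P8 similar
  R7 @ bar4.0: B3->F3 leap 6st
  R8 @ bar4.0: penult P8 not 3rd/6th
  R2 @ bar5.0: F3/D4 M6 -> G3/G4 P8 similar
  R7 @ bar5.0: F4->B4 leap 6st
  R6 @ bar5.3: closes on M3

No (15 violations)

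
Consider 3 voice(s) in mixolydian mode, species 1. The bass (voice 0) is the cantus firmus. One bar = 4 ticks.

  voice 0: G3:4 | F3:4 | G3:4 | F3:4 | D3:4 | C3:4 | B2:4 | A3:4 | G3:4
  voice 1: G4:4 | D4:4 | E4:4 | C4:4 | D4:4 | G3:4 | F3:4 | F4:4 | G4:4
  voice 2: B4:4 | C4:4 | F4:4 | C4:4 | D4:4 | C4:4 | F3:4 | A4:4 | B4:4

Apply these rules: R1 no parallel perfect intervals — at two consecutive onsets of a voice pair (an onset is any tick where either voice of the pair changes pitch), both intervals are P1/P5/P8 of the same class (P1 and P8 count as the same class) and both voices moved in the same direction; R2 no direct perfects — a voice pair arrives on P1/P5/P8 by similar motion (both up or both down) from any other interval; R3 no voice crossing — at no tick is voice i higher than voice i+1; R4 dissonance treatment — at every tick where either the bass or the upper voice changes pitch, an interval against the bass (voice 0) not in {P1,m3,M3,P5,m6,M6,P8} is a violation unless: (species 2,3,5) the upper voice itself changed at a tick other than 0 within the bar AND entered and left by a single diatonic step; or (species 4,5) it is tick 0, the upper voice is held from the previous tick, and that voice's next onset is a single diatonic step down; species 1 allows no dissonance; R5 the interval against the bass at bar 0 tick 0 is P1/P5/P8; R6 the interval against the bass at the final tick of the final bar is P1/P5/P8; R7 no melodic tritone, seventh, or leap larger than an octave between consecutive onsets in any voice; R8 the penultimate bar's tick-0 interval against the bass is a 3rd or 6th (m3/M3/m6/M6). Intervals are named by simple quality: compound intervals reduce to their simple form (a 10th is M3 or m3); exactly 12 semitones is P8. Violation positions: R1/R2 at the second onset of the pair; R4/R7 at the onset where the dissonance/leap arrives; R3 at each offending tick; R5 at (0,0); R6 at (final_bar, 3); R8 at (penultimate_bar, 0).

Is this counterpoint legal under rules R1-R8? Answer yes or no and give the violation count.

No (22 violations)

bar 0: v0=G3 v1=G4 v2=B4 (M3)
bar 1: v0=F3 v1=D4 v2=C4 (P5)
bar 2: v0=G3 v1=E4 v2=F4 (m7)
bar 3: v0=F3 v1=C4 v2=C4 (P5)
bar 4: v0=D3 v1=D4 v2=D4 (P8)
bar 5: v0=C3 v1=G3 v2=C4 (P8)
bar 6: v0=B2 v1=F3 v2=F3 (TT)
bar 7: v0=A3 v1=F4 v2=A4 (P8)
bar 8: v0=G3 v1=G4 v2=B4 (M3)
  R5 @ bar0.0: opens on M3
  R2 @ bar1.0: G3/B4 M3 -> F3/C4 P5 similar
  R3 @ bar1.0: D4 above C4
  R7 @ bar1.0: B4->C4 leap 11st
  R3 @ bar1.1: D4 above C4
  R3 @ bar1.2: D4 above C4
  R3 @ bar1.3: D4 above C4
  R4 @ bar2.0: G3/F4 m7 untreated
  R2 @ bar3.0: G3/E4 M6 -> F3/C4 P5 similar
  R2 @ bar3.0: G3/F4 m7 -> F3/C4 P5 similar
  R2 @ bar3.0: E4/F4 m2 -> C4/C4 P1 similar
  R1 @ bar4.0: C4/C4 P1 -> D4/D4 P1 similar
  R1 @ bar5.0: D3/D4 P8 -> C3/C4 P8 similar
  R2 @ bar5.0: D3/D4 P8 -> C3/G3 P5 similar
  R2 @ bar6.0: G3/C4 P4 -> F3/F3 P1 similar
  R4 @ bar6.0: B2/F3 TT untreated
  R4 @ bar6.0: B2/F3 TT untreated
  R2 @ bar7.0: B2/F3 TT -> A3/A4 P8 similar
  R7 @ bar7.0: B2->A3 leap 10st
  R7 @ bar7.0: F3->A4 leap 16st
  R8 @ bar7.0: penult P8 not 3rd/6th
  R6 @ bar8.3: closes on M3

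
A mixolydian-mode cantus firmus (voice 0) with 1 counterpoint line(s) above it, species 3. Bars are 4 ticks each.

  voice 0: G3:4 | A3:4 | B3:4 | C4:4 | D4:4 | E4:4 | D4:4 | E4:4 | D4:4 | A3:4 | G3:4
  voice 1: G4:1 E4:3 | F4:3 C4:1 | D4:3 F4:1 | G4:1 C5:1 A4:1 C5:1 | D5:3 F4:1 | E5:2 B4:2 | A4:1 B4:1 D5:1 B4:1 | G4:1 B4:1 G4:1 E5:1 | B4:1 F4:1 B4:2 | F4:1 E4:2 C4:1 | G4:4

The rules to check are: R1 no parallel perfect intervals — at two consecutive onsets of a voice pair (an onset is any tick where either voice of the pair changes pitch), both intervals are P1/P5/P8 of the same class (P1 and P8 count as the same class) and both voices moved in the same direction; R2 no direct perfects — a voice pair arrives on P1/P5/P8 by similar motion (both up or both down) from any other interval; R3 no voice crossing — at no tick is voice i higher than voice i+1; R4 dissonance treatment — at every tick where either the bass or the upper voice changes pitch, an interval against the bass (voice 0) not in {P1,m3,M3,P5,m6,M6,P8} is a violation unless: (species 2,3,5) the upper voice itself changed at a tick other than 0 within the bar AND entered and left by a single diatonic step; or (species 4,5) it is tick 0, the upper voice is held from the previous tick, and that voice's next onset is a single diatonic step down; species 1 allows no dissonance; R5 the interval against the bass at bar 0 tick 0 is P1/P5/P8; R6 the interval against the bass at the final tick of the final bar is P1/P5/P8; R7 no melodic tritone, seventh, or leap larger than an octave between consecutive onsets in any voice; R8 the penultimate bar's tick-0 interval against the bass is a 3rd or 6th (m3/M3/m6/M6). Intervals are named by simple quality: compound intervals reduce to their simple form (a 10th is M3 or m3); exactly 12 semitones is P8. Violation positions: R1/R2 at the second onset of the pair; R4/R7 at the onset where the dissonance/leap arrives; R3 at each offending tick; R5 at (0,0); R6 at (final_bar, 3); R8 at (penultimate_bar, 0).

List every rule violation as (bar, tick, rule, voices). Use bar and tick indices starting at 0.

bar 0: v0=G3 v1=G4 downbeat P8
bar 1: v0=A3 v1=F4 downbeat m6
bar 2: v0=B3 v1=D4 downbeat m3
bar 3: v0=C4 v1=G4 downbeat P5
bar 4: v0=D4 v1=D5 downbeat P8
bar 5: v0=E4 v1=E5 downbeat P8
bar 6: v0=D4 v1=A4 downbeat P5
bar 7: v0=E4 v1=G4 downbeat m3
bar 8: v0=D4 v1=B4 downbeat M6
bar 9: v0=A3 v1=F4 downbeat m6
bar 10: v0=G3 v1=G4 downbeat P8
  -> R4 @ bar 2 tick 3 v(0, 1): B3/F4 TT untreated
  -> R2 @ bar 3 tick 0 v(0, 1): B3/F4 TT -> C4/G4 P5 similar
  -> R1 @ bar 4 tick 0 v(0, 1): C4/C5 P8 -> D4/D5 P8 similar
  -> R2 @ bar 5 tick 0 v(0, 1): D4/F4 m3 -> E4/E5 P8 similar
  -> R7 @ bar 5 tick 0 v(1,): F4->E5 leap 11st
  -> R1 @ bar 6 tick 0 v(0, 1): E4/B4 P5 -> D4/A4 P5 similar
  -> R7 @ bar 8 tick 1 v(1,): B4->F4 leap 6st
  -> R7 @ bar 8 tick 2 v(1,): F4->B4 leap 6st
  -> R7 @ bar 9 tick 0 v(1,): B4->F4 leap 6st

(2, 3, R4, (0, 1))
(3, 0, R2, (0, 1))
(4, 0, R1, (0, 1))
(5, 0, R2, (0, 1))
(5, 0, R7, (1,))
(6, 0, R1, (0, 1))
(8, 1, R7, (1,))
(8, 2, R7, (1,))
(9, 0, R7, (1,))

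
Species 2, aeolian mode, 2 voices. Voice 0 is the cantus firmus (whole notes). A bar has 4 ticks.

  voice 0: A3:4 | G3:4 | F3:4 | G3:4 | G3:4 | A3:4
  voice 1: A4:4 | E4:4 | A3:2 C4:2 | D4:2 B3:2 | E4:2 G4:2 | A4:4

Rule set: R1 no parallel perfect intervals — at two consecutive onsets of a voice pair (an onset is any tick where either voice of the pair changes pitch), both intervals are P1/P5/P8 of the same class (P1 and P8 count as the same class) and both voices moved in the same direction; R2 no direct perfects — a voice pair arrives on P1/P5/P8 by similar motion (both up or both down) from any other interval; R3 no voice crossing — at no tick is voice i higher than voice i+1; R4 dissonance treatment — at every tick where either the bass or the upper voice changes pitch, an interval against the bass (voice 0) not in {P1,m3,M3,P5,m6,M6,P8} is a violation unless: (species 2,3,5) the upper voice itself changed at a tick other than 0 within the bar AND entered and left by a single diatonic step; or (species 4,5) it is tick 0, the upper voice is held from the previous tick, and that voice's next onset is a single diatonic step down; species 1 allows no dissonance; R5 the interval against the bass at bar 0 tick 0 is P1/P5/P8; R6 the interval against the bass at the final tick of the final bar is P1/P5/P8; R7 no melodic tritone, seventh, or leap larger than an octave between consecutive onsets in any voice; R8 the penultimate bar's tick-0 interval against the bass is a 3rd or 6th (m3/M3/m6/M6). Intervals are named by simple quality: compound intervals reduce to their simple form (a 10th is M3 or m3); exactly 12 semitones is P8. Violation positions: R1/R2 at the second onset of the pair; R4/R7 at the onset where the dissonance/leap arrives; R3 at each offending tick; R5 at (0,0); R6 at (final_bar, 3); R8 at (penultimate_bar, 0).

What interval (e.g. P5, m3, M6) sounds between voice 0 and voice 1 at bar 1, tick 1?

M6

voice 0=G3 voice 1=E4 -> M6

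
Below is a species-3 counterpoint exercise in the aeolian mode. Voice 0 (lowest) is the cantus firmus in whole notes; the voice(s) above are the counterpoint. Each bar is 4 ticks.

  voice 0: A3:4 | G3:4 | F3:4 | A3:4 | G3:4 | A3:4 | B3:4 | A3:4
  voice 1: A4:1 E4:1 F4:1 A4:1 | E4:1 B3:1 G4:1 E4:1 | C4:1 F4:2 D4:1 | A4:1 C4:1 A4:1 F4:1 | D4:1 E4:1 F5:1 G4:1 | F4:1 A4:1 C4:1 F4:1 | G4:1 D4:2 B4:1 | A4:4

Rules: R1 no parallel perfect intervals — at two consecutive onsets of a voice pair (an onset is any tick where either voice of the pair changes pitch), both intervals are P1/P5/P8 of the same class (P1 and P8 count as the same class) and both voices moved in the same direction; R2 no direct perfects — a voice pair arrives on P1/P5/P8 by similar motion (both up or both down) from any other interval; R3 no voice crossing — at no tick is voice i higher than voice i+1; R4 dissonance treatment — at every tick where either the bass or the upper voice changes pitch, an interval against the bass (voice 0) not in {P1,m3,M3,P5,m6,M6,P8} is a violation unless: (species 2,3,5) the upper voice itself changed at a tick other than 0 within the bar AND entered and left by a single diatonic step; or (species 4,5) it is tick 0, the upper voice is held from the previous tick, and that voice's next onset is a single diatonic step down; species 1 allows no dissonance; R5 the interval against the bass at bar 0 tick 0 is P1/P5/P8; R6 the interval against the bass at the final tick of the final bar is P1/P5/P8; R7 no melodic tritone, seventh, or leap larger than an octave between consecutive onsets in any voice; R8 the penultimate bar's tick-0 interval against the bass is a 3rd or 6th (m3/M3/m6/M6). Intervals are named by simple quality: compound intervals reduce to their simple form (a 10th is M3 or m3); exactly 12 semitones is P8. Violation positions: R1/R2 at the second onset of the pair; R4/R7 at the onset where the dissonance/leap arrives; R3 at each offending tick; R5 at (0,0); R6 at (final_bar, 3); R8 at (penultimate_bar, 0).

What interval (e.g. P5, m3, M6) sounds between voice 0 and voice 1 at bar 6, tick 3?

P8

voice 0=B3 voice 1=B4 -> P8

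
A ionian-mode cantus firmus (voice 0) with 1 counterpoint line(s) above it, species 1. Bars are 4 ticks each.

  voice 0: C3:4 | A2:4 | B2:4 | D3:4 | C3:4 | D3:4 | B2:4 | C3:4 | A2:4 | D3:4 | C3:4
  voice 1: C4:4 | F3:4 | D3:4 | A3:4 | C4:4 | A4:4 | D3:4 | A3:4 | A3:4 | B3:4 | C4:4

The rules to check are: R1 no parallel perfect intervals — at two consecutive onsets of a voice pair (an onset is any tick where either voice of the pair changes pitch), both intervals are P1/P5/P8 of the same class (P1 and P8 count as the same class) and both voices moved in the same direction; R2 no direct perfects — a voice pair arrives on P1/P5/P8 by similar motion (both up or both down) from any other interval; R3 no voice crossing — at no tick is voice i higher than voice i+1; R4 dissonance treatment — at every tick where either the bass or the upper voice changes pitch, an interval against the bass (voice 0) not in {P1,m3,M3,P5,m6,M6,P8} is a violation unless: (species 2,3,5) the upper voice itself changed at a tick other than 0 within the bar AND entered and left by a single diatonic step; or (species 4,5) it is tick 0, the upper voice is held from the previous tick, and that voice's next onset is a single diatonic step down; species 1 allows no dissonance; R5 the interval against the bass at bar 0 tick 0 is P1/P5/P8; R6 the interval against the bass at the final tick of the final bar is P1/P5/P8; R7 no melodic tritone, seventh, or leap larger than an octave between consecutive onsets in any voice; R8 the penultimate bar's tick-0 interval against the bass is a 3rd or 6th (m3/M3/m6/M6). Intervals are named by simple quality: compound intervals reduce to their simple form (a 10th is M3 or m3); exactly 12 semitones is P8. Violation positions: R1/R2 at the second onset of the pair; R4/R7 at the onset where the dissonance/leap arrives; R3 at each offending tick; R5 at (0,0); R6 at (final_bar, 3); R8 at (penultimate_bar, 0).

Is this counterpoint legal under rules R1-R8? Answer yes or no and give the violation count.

No (3 violations)

bar 0: v0=C3 v1=C4 (P8)
bar 1: v0=A2 v1=F3 (m6)
bar 2: v0=B2 v1=D3 (m3)
bar 3: v0=D3 v1=A3 (P5)
bar 4: v0=C3 v1=C4 (P8)
bar 5: v0=D3 v1=A4 (P5)
bar 6: v0=B2 v1=D3 (m3)
bar 7: v0=C3 v1=A3 (M6)
bar 8: v0=A2 v1=A3 (P8)
bar 9: v0=D3 v1=B3 (M6)
bar 10: v0=C3 v1=C4 (P8)
  R2 @ bar3.0: B2/D3 m3 -> D3/A3 P5 similar
  R2 @ bar5.0: C3/C4 P8 -> D3/A4 P5 similar
  R7 @ bar6.0: A4->D3 leap 19st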